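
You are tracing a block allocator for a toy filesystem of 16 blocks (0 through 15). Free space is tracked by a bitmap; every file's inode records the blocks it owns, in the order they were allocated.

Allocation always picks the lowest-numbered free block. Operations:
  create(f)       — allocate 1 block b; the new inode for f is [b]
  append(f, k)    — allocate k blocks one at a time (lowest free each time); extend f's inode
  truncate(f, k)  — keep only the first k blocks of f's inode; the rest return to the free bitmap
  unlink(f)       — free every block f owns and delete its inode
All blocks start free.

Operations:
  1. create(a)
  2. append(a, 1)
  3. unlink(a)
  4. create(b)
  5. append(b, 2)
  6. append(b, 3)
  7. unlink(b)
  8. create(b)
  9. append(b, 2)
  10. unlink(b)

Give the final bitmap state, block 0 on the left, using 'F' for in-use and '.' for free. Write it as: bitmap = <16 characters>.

bitmap = ................

  1. create(a)  ⇒  F...............  {a→[0]}
  2. append(a, 1)  ⇒  FF..............  {a→[0, 1]}
  3. unlink(a)  ⇒  ................  {}
  4. create(b)  ⇒  F...............  {b→[0]}
  5. append(b, 2)  ⇒  FFF.............  {b→[0, 1, 2]}
  6. append(b, 3)  ⇒  FFFFFF..........  {b→[0, 1, 2, 3, 4, 5]}
  7. unlink(b)  ⇒  ................  {}
  8. create(b)  ⇒  F...............  {b→[0]}
  9. append(b, 2)  ⇒  FFF.............  {b→[0, 1, 2]}
  10. unlink(b)  ⇒  ................  {}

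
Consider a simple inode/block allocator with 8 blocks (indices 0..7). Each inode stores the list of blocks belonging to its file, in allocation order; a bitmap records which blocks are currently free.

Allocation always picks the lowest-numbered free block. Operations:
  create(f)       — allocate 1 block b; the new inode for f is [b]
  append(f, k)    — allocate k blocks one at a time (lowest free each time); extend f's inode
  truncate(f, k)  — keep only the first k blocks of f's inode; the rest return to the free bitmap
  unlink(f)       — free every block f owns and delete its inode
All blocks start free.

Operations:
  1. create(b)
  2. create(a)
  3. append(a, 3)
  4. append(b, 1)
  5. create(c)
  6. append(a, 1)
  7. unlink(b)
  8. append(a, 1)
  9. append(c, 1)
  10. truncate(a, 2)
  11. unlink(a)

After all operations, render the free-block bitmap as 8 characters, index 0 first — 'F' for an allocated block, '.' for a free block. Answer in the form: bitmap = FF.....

[1] create(b) — b=0 (map F.......)
[2] create(a) — a=1 b=0 (map FF......)
[3] append(a, 3) — a=1,2,3,4 b=0 (map FFFFF...)
[4] append(b, 1) — a=1,2,3,4 b=0,5 (map FFFFFF..)
[5] create(c) — a=1,2,3,4 b=0,5 c=6 (map FFFFFFF.)
[6] append(a, 1) — a=1,2,3,4,7 b=0,5 c=6 (map FFFFFFFF)
[7] unlink(b) — a=1,2,3,4,7 c=6 (map .FFFF.FF)
[8] append(a, 1) — a=1,2,3,4,7,0 c=6 (map FFFFF.FF)
[9] append(c, 1) — a=1,2,3,4,7,0 c=6,5 (map FFFFFFFF)
[10] truncate(a, 2) — a=1,2 c=6,5 (map .FF..FF.)
[11] unlink(a) — c=6,5 (map .....FF.)

bitmap = .....FF.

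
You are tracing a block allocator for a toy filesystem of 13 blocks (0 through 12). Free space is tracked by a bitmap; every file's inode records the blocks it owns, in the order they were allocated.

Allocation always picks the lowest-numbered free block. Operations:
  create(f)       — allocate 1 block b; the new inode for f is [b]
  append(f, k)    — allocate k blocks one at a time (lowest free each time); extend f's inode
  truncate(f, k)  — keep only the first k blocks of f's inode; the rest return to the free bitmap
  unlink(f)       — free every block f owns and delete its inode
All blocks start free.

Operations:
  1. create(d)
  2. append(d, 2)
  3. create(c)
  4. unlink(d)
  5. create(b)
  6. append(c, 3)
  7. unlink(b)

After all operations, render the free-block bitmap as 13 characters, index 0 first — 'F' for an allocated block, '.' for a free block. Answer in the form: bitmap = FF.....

  1. create(d)  ⇒  F............  {d→[0]}
  2. append(d, 2)  ⇒  FFF..........  {d→[0, 1, 2]}
  3. create(c)  ⇒  FFFF.........  {c→[3]; d→[0, 1, 2]}
  4. unlink(d)  ⇒  ...F.........  {c→[3]}
  5. create(b)  ⇒  F..F.........  {b→[0]; c→[3]}
  6. append(c, 3)  ⇒  FFFFF........  {b→[0]; c→[3, 1, 2, 4]}
  7. unlink(b)  ⇒  .FFFF........  {c→[3, 1, 2, 4]}

bitmap = .FFFF........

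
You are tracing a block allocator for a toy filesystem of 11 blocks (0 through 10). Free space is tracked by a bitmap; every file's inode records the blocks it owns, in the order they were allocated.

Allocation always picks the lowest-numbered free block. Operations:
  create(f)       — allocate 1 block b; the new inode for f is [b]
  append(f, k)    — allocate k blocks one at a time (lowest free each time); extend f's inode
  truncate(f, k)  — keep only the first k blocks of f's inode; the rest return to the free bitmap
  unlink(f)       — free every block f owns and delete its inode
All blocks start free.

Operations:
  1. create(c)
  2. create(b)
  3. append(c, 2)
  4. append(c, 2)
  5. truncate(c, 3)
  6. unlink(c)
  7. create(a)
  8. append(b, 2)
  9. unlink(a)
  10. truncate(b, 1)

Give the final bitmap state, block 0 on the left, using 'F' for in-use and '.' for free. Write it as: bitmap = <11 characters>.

after create(c) → c:[0]  free=[F..........]
after create(b) → b:[1], c:[0]  free=[FF.........]
after append(c, 2) → b:[1], c:[0, 2, 3]  free=[FFFF.......]
after append(c, 2) → b:[1], c:[0, 2, 3, 4, 5]  free=[FFFFFF.....]
after truncate(c, 3) → b:[1], c:[0, 2, 3]  free=[FFFF.......]
after unlink(c) → b:[1]  free=[.F.........]
after create(a) → a:[0], b:[1]  free=[FF.........]
after append(b, 2) → a:[0], b:[1, 2, 3]  free=[FFFF.......]
after unlink(a) → b:[1, 2, 3]  free=[.FFF.......]
after truncate(b, 1) → b:[1]  free=[.F.........]

bitmap = .F.........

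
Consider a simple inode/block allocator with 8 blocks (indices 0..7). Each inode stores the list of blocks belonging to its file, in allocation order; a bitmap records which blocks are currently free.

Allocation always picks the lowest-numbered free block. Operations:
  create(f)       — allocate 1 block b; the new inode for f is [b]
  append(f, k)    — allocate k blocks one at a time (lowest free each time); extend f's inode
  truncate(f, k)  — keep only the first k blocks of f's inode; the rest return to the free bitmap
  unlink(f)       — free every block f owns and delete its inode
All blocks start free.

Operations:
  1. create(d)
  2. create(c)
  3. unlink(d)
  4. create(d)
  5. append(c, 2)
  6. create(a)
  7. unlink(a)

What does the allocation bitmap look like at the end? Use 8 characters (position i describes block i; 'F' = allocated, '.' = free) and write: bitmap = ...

  1. create(d)  ⇒  F.......  {d→[0]}
  2. create(c)  ⇒  FF......  {c→[1]; d→[0]}
  3. unlink(d)  ⇒  .F......  {c→[1]}
  4. create(d)  ⇒  FF......  {c→[1]; d→[0]}
  5. append(c, 2)  ⇒  FFFF....  {c→[1, 2, 3]; d→[0]}
  6. create(a)  ⇒  FFFFF...  {a→[4]; c→[1, 2, 3]; d→[0]}
  7. unlink(a)  ⇒  FFFF....  {c→[1, 2, 3]; d→[0]}

bitmap = FFFF....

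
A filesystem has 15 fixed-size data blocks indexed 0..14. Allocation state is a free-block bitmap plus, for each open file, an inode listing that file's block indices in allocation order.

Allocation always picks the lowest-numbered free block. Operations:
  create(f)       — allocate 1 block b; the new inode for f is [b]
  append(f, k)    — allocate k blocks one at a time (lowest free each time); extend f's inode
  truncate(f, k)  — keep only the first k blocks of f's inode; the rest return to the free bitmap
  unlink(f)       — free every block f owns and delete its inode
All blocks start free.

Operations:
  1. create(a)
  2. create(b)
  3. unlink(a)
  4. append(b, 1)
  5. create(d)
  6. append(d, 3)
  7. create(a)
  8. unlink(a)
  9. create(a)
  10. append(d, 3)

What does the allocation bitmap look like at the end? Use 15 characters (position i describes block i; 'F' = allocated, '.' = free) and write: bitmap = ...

bitmap = FFFFFFFFFF.....

after create(a) → a:[0]  free=[F..............]
after create(b) → a:[0], b:[1]  free=[FF.............]
after unlink(a) → b:[1]  free=[.F.............]
after append(b, 1) → b:[1, 0]  free=[FF.............]
after create(d) → b:[1, 0], d:[2]  free=[FFF............]
after append(d, 3) → b:[1, 0], d:[2, 3, 4, 5]  free=[FFFFFF.........]
after create(a) → a:[6], b:[1, 0], d:[2, 3, 4, 5]  free=[FFFFFFF........]
after unlink(a) → b:[1, 0], d:[2, 3, 4, 5]  free=[FFFFFF.........]
after create(a) → a:[6], b:[1, 0], d:[2, 3, 4, 5]  free=[FFFFFFF........]
after append(d, 3) → a:[6], b:[1, 0], d:[2, 3, 4, 5, 7, 8, 9]  free=[FFFFFFFFFF.....]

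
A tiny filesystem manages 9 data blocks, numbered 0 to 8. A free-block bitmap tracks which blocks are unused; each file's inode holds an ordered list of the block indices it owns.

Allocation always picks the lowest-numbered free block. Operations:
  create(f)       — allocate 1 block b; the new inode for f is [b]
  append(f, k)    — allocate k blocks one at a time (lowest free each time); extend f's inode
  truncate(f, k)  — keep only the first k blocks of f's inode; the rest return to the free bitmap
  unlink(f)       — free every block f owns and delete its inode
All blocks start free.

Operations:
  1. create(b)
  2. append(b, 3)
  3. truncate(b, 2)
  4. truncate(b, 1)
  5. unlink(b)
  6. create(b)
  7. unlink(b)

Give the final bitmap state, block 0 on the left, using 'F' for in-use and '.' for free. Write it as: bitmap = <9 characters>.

bitmap = .........

create(b): bitmap=F........ | b=[0]
append(b, 3): bitmap=FFFF..... | b=[0, 1, 2, 3]
truncate(b, 2): bitmap=FF....... | b=[0, 1]
truncate(b, 1): bitmap=F........ | b=[0]
unlink(b): bitmap=......... | 
create(b): bitmap=F........ | b=[0]
unlink(b): bitmap=......... | 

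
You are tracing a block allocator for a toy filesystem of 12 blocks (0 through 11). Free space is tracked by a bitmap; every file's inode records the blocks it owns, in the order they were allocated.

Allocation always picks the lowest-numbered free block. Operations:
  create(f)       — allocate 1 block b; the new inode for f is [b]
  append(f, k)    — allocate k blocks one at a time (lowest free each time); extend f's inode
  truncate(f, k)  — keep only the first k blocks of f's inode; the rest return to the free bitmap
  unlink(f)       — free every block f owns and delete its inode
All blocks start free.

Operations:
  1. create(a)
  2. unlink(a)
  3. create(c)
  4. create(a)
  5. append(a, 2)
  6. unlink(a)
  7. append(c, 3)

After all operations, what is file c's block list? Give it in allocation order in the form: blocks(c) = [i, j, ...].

blocks(c) = [0, 1, 2, 3]

after create(a) → a:[0]  free=[F...........]
after unlink(a) →   free=[............]
after create(c) → c:[0]  free=[F...........]
after create(a) → a:[1], c:[0]  free=[FF..........]
after append(a, 2) → a:[1, 2, 3], c:[0]  free=[FFFF........]
after unlink(a) → c:[0]  free=[F...........]
after append(c, 3) → c:[0, 1, 2, 3]  free=[FFFF........]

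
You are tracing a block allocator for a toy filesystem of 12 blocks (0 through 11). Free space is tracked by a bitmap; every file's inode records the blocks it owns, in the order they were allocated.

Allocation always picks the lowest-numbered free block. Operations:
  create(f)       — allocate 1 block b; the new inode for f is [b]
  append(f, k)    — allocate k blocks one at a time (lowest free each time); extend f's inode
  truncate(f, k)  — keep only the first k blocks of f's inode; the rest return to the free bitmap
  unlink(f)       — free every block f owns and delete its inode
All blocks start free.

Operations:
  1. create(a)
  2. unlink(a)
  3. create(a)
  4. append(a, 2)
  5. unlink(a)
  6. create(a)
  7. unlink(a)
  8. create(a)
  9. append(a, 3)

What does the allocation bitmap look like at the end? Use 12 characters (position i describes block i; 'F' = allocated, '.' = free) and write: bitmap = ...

[1] create(a) — a=0 (map F...........)
[2] unlink(a) —  (map ............)
[3] create(a) — a=0 (map F...........)
[4] append(a, 2) — a=0,1,2 (map FFF.........)
[5] unlink(a) —  (map ............)
[6] create(a) — a=0 (map F...........)
[7] unlink(a) —  (map ............)
[8] create(a) — a=0 (map F...........)
[9] append(a, 3) — a=0,1,2,3 (map FFFF........)

bitmap = FFFF........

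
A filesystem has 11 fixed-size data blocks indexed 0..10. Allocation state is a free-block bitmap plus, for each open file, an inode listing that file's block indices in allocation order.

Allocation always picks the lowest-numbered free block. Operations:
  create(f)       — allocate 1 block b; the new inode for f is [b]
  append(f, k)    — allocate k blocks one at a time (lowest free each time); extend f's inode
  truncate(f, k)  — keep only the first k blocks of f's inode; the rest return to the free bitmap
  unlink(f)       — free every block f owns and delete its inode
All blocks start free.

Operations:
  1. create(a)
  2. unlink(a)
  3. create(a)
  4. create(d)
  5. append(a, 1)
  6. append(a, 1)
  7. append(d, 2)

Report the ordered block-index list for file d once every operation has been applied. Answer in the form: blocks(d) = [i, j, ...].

  1. create(a)  ⇒  F..........  {a→[0]}
  2. unlink(a)  ⇒  ...........  {}
  3. create(a)  ⇒  F..........  {a→[0]}
  4. create(d)  ⇒  FF.........  {a→[0]; d→[1]}
  5. append(a, 1)  ⇒  FFF........  {a→[0, 2]; d→[1]}
  6. append(a, 1)  ⇒  FFFF.......  {a→[0, 2, 3]; d→[1]}
  7. append(d, 2)  ⇒  FFFFFF.....  {a→[0, 2, 3]; d→[1, 4, 5]}

blocks(d) = [1, 4, 5]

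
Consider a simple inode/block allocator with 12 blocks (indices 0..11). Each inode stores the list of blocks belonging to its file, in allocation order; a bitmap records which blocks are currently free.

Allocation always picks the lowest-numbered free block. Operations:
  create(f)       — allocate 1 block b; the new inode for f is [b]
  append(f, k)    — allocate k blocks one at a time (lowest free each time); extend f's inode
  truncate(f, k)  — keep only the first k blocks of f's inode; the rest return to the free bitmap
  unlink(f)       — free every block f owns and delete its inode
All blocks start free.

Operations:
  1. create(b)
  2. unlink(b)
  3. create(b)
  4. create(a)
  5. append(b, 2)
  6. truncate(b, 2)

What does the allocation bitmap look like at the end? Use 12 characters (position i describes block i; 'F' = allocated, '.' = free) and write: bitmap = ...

bitmap = FFF.........

create(b): bitmap=F........... | b=[0]
unlink(b): bitmap=............ | 
create(b): bitmap=F........... | b=[0]
create(a): bitmap=FF.......... | a=[1] b=[0]
append(b, 2): bitmap=FFFF........ | a=[1] b=[0, 2, 3]
truncate(b, 2): bitmap=FFF......... | a=[1] b=[0, 2]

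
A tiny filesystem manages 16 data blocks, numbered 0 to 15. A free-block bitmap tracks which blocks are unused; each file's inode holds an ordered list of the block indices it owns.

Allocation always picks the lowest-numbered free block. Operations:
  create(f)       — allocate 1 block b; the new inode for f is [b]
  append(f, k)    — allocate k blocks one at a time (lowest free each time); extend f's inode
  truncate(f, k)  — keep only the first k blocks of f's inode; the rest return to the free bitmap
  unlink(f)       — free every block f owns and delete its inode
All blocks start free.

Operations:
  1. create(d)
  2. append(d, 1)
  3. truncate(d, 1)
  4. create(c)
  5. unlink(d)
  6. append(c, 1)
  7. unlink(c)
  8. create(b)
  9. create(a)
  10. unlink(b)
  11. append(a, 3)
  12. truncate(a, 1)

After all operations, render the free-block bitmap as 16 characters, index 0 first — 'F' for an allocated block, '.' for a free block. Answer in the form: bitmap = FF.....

after create(d) → d:[0]  free=[F...............]
after append(d, 1) → d:[0, 1]  free=[FF..............]
after truncate(d, 1) → d:[0]  free=[F...............]
after create(c) → c:[1], d:[0]  free=[FF..............]
after unlink(d) → c:[1]  free=[.F..............]
after append(c, 1) → c:[1, 0]  free=[FF..............]
after unlink(c) →   free=[................]
after create(b) → b:[0]  free=[F...............]
after create(a) → a:[1], b:[0]  free=[FF..............]
after unlink(b) → a:[1]  free=[.F..............]
after append(a, 3) → a:[1, 0, 2, 3]  free=[FFFF............]
after truncate(a, 1) → a:[1]  free=[.F..............]

bitmap = .F..............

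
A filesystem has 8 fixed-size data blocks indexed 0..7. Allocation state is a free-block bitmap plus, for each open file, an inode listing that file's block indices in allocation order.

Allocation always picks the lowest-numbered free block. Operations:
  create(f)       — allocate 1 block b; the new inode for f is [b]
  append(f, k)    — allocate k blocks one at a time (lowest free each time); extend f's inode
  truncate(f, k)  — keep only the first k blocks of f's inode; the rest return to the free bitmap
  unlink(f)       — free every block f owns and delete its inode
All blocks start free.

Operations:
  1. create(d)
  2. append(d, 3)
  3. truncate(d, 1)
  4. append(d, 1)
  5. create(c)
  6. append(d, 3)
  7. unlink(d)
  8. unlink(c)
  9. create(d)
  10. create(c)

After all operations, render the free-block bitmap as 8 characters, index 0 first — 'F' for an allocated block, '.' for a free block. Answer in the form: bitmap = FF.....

create(d): bitmap=F....... | d=[0]
append(d, 3): bitmap=FFFF.... | d=[0, 1, 2, 3]
truncate(d, 1): bitmap=F....... | d=[0]
append(d, 1): bitmap=FF...... | d=[0, 1]
create(c): bitmap=FFF..... | c=[2] d=[0, 1]
append(d, 3): bitmap=FFFFFF.. | c=[2] d=[0, 1, 3, 4, 5]
unlink(d): bitmap=..F..... | c=[2]
unlink(c): bitmap=........ | 
create(d): bitmap=F....... | d=[0]
create(c): bitmap=FF...... | c=[1] d=[0]

bitmap = FF......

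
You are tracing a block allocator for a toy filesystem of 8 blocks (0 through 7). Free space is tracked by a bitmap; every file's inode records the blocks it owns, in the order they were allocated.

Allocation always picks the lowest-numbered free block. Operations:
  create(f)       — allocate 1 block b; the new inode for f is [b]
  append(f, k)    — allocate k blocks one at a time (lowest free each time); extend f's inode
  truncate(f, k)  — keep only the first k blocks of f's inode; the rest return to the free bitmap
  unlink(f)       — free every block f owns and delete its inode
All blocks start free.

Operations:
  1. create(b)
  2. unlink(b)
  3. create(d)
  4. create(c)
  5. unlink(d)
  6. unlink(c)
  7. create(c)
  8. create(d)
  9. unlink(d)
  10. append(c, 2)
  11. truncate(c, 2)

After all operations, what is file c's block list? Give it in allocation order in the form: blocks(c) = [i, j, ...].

blocks(c) = [0, 1]

[1] create(b) — b=0 (map F.......)
[2] unlink(b) —  (map ........)
[3] create(d) — d=0 (map F.......)
[4] create(c) — c=1 d=0 (map FF......)
[5] unlink(d) — c=1 (map .F......)
[6] unlink(c) —  (map ........)
[7] create(c) — c=0 (map F.......)
[8] create(d) — c=0 d=1 (map FF......)
[9] unlink(d) — c=0 (map F.......)
[10] append(c, 2) — c=0,1,2 (map FFF.....)
[11] truncate(c, 2) — c=0,1 (map FF......)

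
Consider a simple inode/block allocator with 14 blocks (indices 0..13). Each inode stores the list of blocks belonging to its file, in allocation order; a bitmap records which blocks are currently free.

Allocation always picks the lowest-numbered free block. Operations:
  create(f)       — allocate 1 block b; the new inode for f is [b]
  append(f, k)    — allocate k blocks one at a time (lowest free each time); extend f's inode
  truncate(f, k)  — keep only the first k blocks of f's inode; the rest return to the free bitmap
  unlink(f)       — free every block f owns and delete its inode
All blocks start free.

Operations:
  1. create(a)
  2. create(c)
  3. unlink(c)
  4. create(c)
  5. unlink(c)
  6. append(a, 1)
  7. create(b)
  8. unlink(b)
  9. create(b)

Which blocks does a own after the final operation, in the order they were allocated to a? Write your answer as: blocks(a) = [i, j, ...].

blocks(a) = [0, 1]

after create(a) → a:[0]  free=[F.............]
after create(c) → a:[0], c:[1]  free=[FF............]
after unlink(c) → a:[0]  free=[F.............]
after create(c) → a:[0], c:[1]  free=[FF............]
after unlink(c) → a:[0]  free=[F.............]
after append(a, 1) → a:[0, 1]  free=[FF............]
after create(b) → a:[0, 1], b:[2]  free=[FFF...........]
after unlink(b) → a:[0, 1]  free=[FF............]
after create(b) → a:[0, 1], b:[2]  free=[FFF...........]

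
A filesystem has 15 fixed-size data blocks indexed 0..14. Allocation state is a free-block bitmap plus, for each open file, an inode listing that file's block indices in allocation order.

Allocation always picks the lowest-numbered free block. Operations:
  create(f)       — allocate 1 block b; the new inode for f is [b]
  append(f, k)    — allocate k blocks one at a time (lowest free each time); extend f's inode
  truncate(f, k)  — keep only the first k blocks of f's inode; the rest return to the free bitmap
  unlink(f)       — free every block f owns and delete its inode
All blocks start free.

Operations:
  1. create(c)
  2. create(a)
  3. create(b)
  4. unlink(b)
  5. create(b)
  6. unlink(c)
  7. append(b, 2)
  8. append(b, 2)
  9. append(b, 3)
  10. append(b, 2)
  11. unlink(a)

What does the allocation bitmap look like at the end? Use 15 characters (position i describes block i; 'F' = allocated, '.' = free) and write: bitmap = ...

bitmap = F.FFFFFFFFF....

after create(c) → c:[0]  free=[F..............]
after create(a) → a:[1], c:[0]  free=[FF.............]
after create(b) → a:[1], b:[2], c:[0]  free=[FFF............]
after unlink(b) → a:[1], c:[0]  free=[FF.............]
after create(b) → a:[1], b:[2], c:[0]  free=[FFF............]
after unlink(c) → a:[1], b:[2]  free=[.FF............]
after append(b, 2) → a:[1], b:[2, 0, 3]  free=[FFFF...........]
after append(b, 2) → a:[1], b:[2, 0, 3, 4, 5]  free=[FFFFFF.........]
after append(b, 3) → a:[1], b:[2, 0, 3, 4, 5, 6, 7, 8]  free=[FFFFFFFFF......]
after append(b, 2) → a:[1], b:[2, 0, 3, 4, 5, 6, 7, 8, 9, 10]  free=[FFFFFFFFFFF....]
after unlink(a) → b:[2, 0, 3, 4, 5, 6, 7, 8, 9, 10]  free=[F.FFFFFFFFF....]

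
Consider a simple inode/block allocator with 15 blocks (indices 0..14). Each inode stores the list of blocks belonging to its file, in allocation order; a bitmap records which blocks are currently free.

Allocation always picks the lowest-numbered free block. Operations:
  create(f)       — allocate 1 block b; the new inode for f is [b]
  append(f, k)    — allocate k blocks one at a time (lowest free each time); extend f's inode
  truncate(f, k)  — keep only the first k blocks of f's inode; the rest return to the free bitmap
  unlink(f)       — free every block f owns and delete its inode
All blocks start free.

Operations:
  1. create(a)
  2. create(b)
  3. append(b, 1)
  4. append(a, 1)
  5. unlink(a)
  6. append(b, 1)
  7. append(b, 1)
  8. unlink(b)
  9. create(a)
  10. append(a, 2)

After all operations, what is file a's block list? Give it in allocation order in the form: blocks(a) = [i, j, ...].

create(a): bitmap=F.............. | a=[0]
create(b): bitmap=FF............. | a=[0] b=[1]
append(b, 1): bitmap=FFF............ | a=[0] b=[1, 2]
append(a, 1): bitmap=FFFF........... | a=[0, 3] b=[1, 2]
unlink(a): bitmap=.FF............ | b=[1, 2]
append(b, 1): bitmap=FFF............ | b=[1, 2, 0]
append(b, 1): bitmap=FFFF........... | b=[1, 2, 0, 3]
unlink(b): bitmap=............... | 
create(a): bitmap=F.............. | a=[0]
append(a, 2): bitmap=FFF............ | a=[0, 1, 2]

blocks(a) = [0, 1, 2]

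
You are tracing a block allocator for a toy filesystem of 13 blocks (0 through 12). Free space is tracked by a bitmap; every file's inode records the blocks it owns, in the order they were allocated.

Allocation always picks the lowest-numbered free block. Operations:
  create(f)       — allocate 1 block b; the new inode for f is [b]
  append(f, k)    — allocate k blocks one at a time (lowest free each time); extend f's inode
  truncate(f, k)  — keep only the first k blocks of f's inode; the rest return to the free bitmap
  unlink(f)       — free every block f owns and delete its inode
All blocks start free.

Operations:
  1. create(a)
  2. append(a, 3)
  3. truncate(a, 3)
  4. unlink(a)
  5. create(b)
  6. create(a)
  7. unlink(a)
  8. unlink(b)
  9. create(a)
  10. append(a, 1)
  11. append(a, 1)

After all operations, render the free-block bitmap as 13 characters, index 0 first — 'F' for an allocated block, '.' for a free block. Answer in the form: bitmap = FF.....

bitmap = FFF..........

create(a): bitmap=F............ | a=[0]
append(a, 3): bitmap=FFFF......... | a=[0, 1, 2, 3]
truncate(a, 3): bitmap=FFF.......... | a=[0, 1, 2]
unlink(a): bitmap=............. | 
create(b): bitmap=F............ | b=[0]
create(a): bitmap=FF........... | a=[1] b=[0]
unlink(a): bitmap=F............ | b=[0]
unlink(b): bitmap=............. | 
create(a): bitmap=F............ | a=[0]
append(a, 1): bitmap=FF........... | a=[0, 1]
append(a, 1): bitmap=FFF.......... | a=[0, 1, 2]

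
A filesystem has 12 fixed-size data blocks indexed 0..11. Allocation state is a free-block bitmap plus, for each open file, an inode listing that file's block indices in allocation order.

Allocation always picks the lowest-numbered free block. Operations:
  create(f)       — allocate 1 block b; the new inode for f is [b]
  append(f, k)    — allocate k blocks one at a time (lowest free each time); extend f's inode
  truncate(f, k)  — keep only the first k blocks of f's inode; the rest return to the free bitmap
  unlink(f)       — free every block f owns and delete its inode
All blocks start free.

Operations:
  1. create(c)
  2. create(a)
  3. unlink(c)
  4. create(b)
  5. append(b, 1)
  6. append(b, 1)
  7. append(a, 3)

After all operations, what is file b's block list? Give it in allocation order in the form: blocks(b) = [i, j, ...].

[1] create(c) — c=0 (map F...........)
[2] create(a) — a=1 c=0 (map FF..........)
[3] unlink(c) — a=1 (map .F..........)
[4] create(b) — a=1 b=0 (map FF..........)
[5] append(b, 1) — a=1 b=0,2 (map FFF.........)
[6] append(b, 1) — a=1 b=0,2,3 (map FFFF........)
[7] append(a, 3) — a=1,4,5,6 b=0,2,3 (map FFFFFFF.....)

blocks(b) = [0, 2, 3]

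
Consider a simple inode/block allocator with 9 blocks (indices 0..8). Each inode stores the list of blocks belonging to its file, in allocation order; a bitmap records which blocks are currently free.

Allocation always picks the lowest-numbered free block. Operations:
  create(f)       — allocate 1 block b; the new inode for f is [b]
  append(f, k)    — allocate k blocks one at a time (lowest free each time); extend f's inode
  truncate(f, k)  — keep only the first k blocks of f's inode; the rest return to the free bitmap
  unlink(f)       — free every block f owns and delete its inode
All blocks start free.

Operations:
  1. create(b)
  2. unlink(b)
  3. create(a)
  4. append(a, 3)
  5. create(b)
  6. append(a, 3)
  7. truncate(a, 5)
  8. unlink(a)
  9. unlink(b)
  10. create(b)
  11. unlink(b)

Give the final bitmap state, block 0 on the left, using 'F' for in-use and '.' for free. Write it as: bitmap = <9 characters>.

create(b): bitmap=F........ | b=[0]
unlink(b): bitmap=......... | 
create(a): bitmap=F........ | a=[0]
append(a, 3): bitmap=FFFF..... | a=[0, 1, 2, 3]
create(b): bitmap=FFFFF.... | a=[0, 1, 2, 3] b=[4]
append(a, 3): bitmap=FFFFFFFF. | a=[0, 1, 2, 3, 5, 6, 7] b=[4]
truncate(a, 5): bitmap=FFFFFF... | a=[0, 1, 2, 3, 5] b=[4]
unlink(a): bitmap=....F.... | b=[4]
unlink(b): bitmap=......... | 
create(b): bitmap=F........ | b=[0]
unlink(b): bitmap=......... | 

bitmap = .........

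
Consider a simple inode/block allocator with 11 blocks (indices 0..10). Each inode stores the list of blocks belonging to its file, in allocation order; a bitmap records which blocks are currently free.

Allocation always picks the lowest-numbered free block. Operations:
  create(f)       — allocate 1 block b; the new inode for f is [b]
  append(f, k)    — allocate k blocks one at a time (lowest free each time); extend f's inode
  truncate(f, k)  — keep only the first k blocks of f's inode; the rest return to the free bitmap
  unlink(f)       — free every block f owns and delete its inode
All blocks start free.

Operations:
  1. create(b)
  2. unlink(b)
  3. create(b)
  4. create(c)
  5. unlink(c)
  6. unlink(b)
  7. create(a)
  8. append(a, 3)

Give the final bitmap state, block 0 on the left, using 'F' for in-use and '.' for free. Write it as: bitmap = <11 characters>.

bitmap = FFFF.......

after create(b) → b:[0]  free=[F..........]
after unlink(b) →   free=[...........]
after create(b) → b:[0]  free=[F..........]
after create(c) → b:[0], c:[1]  free=[FF.........]
after unlink(c) → b:[0]  free=[F..........]
after unlink(b) →   free=[...........]
after create(a) → a:[0]  free=[F..........]
after append(a, 3) → a:[0, 1, 2, 3]  free=[FFFF.......]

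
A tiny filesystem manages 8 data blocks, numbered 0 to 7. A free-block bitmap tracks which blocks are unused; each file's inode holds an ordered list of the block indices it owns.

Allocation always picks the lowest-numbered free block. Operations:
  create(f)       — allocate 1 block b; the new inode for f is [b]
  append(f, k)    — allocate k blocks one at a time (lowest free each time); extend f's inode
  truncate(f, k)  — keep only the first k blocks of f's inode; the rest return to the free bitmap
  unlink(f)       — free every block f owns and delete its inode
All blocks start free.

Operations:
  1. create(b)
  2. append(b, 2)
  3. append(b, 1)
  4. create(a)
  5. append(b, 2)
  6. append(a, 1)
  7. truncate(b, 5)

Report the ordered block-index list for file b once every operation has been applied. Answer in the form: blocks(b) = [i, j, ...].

after create(b) → b:[0]  free=[F.......]
after append(b, 2) → b:[0, 1, 2]  free=[FFF.....]
after append(b, 1) → b:[0, 1, 2, 3]  free=[FFFF....]
after create(a) → a:[4], b:[0, 1, 2, 3]  free=[FFFFF...]
after append(b, 2) → a:[4], b:[0, 1, 2, 3, 5, 6]  free=[FFFFFFF.]
after append(a, 1) → a:[4, 7], b:[0, 1, 2, 3, 5, 6]  free=[FFFFFFFF]
after truncate(b, 5) → a:[4, 7], b:[0, 1, 2, 3, 5]  free=[FFFFFF.F]

blocks(b) = [0, 1, 2, 3, 5]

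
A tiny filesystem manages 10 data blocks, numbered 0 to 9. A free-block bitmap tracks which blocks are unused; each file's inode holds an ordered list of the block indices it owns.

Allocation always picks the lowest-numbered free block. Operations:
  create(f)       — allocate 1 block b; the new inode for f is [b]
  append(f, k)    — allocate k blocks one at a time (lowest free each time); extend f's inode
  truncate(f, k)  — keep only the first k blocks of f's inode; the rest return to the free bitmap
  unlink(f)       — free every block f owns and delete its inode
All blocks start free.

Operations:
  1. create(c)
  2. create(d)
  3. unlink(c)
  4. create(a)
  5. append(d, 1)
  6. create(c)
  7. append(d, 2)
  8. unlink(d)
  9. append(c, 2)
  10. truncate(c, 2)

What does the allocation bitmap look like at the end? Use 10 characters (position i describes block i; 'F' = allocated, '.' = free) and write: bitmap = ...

bitmap = FF.F......

  1. create(c)  ⇒  F.........  {c→[0]}
  2. create(d)  ⇒  FF........  {c→[0]; d→[1]}
  3. unlink(c)  ⇒  .F........  {d→[1]}
  4. create(a)  ⇒  FF........  {a→[0]; d→[1]}
  5. append(d, 1)  ⇒  FFF.......  {a→[0]; d→[1, 2]}
  6. create(c)  ⇒  FFFF......  {a→[0]; c→[3]; d→[1, 2]}
  7. append(d, 2)  ⇒  FFFFFF....  {a→[0]; c→[3]; d→[1, 2, 4, 5]}
  8. unlink(d)  ⇒  F..F......  {a→[0]; c→[3]}
  9. append(c, 2)  ⇒  FFFF......  {a→[0]; c→[3, 1, 2]}
  10. truncate(c, 2)  ⇒  FF.F......  {a→[0]; c→[3, 1]}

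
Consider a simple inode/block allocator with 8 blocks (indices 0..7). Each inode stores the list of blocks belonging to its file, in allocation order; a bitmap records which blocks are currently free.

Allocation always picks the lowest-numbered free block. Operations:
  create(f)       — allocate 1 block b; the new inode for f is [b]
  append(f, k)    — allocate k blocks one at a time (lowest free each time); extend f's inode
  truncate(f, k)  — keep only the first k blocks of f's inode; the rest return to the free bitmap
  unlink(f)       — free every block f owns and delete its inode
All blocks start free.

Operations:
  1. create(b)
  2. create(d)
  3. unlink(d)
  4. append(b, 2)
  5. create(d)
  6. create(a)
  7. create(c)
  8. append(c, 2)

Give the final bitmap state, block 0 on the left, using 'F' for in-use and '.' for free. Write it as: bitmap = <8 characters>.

  1. create(b)  ⇒  F.......  {b→[0]}
  2. create(d)  ⇒  FF......  {b→[0]; d→[1]}
  3. unlink(d)  ⇒  F.......  {b→[0]}
  4. append(b, 2)  ⇒  FFF.....  {b→[0, 1, 2]}
  5. create(d)  ⇒  FFFF....  {b→[0, 1, 2]; d→[3]}
  6. create(a)  ⇒  FFFFF...  {a→[4]; b→[0, 1, 2]; d→[3]}
  7. create(c)  ⇒  FFFFFF..  {a→[4]; b→[0, 1, 2]; c→[5]; d→[3]}
  8. append(c, 2)  ⇒  FFFFFFFF  {a→[4]; b→[0, 1, 2]; c→[5, 6, 7]; d→[3]}

bitmap = FFFFFFFF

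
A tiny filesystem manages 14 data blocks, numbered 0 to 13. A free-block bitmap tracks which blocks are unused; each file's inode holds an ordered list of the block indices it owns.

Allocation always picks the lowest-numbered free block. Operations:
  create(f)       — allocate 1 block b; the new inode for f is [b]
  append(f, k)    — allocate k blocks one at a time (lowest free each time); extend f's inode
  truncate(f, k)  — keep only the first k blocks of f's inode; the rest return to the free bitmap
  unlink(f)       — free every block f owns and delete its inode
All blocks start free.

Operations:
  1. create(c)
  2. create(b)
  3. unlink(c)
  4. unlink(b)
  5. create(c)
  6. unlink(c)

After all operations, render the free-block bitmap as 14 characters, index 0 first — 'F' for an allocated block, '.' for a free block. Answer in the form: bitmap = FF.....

bitmap = ..............

create(c): bitmap=F............. | c=[0]
create(b): bitmap=FF............ | b=[1] c=[0]
unlink(c): bitmap=.F............ | b=[1]
unlink(b): bitmap=.............. | 
create(c): bitmap=F............. | c=[0]
unlink(c): bitmap=.............. | 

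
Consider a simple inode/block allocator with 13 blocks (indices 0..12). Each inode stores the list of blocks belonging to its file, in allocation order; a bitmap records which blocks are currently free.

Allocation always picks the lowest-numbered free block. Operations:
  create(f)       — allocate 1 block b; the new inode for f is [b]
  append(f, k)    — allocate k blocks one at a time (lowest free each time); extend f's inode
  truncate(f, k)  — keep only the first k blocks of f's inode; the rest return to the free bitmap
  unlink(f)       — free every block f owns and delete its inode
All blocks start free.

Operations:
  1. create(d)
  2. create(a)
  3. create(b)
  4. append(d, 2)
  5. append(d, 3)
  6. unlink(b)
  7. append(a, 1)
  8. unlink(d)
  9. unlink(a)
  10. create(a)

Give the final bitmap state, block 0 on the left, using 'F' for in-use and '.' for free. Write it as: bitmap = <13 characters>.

bitmap = F............

  1. create(d)  ⇒  F............  {d→[0]}
  2. create(a)  ⇒  FF...........  {a→[1]; d→[0]}
  3. create(b)  ⇒  FFF..........  {a→[1]; b→[2]; d→[0]}
  4. append(d, 2)  ⇒  FFFFF........  {a→[1]; b→[2]; d→[0, 3, 4]}
  5. append(d, 3)  ⇒  FFFFFFFF.....  {a→[1]; b→[2]; d→[0, 3, 4, 5, 6, 7]}
  6. unlink(b)  ⇒  FF.FFFFF.....  {a→[1]; d→[0, 3, 4, 5, 6, 7]}
  7. append(a, 1)  ⇒  FFFFFFFF.....  {a→[1, 2]; d→[0, 3, 4, 5, 6, 7]}
  8. unlink(d)  ⇒  .FF..........  {a→[1, 2]}
  9. unlink(a)  ⇒  .............  {}
  10. create(a)  ⇒  F............  {a→[0]}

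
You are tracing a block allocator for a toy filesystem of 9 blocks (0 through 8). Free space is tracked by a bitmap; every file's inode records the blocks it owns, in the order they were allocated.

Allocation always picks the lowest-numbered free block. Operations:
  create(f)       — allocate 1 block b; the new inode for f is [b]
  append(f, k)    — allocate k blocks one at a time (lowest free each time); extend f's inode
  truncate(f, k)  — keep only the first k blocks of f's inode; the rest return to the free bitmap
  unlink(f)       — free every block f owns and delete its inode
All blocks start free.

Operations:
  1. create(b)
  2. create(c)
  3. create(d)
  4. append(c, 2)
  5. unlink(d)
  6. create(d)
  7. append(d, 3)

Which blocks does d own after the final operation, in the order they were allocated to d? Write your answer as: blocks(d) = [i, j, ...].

create(b): bitmap=F........ | b=[0]
create(c): bitmap=FF....... | b=[0] c=[1]
create(d): bitmap=FFF...... | b=[0] c=[1] d=[2]
append(c, 2): bitmap=FFFFF.... | b=[0] c=[1, 3, 4] d=[2]
unlink(d): bitmap=FF.FF.... | b=[0] c=[1, 3, 4]
create(d): bitmap=FFFFF.... | b=[0] c=[1, 3, 4] d=[2]
append(d, 3): bitmap=FFFFFFFF. | b=[0] c=[1, 3, 4] d=[2, 5, 6, 7]

blocks(d) = [2, 5, 6, 7]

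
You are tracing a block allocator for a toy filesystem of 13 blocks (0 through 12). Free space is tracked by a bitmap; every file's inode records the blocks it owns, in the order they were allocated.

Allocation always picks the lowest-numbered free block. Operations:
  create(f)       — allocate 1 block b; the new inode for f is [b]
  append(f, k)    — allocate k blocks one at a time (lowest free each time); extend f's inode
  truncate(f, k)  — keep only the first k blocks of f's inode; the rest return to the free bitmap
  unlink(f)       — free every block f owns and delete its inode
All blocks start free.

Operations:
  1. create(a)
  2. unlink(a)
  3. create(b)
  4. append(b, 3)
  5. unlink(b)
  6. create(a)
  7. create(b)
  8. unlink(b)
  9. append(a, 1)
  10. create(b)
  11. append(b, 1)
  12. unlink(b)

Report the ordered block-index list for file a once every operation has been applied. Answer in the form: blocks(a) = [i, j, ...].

[1] create(a) — a=0 (map F............)
[2] unlink(a) —  (map .............)
[3] create(b) — b=0 (map F............)
[4] append(b, 3) — b=0,1,2,3 (map FFFF.........)
[5] unlink(b) —  (map .............)
[6] create(a) — a=0 (map F............)
[7] create(b) — a=0 b=1 (map FF...........)
[8] unlink(b) — a=0 (map F............)
[9] append(a, 1) — a=0,1 (map FF...........)
[10] create(b) — a=0,1 b=2 (map FFF..........)
[11] append(b, 1) — a=0,1 b=2,3 (map FFFF.........)
[12] unlink(b) — a=0,1 (map FF...........)

blocks(a) = [0, 1]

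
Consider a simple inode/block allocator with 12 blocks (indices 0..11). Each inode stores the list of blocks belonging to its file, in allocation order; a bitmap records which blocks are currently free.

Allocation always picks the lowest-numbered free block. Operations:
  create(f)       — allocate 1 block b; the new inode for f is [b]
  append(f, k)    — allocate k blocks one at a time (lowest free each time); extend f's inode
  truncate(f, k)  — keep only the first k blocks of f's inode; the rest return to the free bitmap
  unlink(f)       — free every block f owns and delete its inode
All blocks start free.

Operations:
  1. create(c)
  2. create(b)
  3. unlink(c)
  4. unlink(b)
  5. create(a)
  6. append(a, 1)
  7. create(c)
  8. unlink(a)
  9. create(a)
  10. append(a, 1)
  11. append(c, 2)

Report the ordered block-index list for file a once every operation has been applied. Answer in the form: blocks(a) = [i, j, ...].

[1] create(c) — c=0 (map F...........)
[2] create(b) — b=1 c=0 (map FF..........)
[3] unlink(c) — b=1 (map .F..........)
[4] unlink(b) —  (map ............)
[5] create(a) — a=0 (map F...........)
[6] append(a, 1) — a=0,1 (map FF..........)
[7] create(c) — a=0,1 c=2 (map FFF.........)
[8] unlink(a) — c=2 (map ..F.........)
[9] create(a) — a=0 c=2 (map F.F.........)
[10] append(a, 1) — a=0,1 c=2 (map FFF.........)
[11] append(c, 2) — a=0,1 c=2,3,4 (map FFFFF.......)

blocks(a) = [0, 1]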